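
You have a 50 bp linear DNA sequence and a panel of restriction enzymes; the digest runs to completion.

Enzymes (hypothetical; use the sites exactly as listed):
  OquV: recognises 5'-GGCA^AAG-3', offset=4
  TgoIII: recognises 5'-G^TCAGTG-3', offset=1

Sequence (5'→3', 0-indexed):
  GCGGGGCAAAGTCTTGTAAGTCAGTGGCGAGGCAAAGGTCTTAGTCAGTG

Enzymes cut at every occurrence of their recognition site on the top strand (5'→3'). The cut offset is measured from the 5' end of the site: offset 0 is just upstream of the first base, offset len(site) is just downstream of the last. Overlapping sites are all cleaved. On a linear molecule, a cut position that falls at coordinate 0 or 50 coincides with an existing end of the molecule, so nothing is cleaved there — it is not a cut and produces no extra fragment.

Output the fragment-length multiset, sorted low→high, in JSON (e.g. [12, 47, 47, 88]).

Site scan:
  OquV (GGCAAAG, off=4): starts [4, 30] → cuts [8, 34]
  TgoIII (GTCAGTG, off=1): starts [19, 43] → cuts [20, 44]

All cut coordinates (distinct, sorted): [8, 20, 34, 44]

Fragment lengths:
  [0,8): 8 bp
  [8,20): 12 bp
  [20,34): 14 bp
  [34,44): 10 bp
  [44,50): 6 bp

[6,8,10,12,14]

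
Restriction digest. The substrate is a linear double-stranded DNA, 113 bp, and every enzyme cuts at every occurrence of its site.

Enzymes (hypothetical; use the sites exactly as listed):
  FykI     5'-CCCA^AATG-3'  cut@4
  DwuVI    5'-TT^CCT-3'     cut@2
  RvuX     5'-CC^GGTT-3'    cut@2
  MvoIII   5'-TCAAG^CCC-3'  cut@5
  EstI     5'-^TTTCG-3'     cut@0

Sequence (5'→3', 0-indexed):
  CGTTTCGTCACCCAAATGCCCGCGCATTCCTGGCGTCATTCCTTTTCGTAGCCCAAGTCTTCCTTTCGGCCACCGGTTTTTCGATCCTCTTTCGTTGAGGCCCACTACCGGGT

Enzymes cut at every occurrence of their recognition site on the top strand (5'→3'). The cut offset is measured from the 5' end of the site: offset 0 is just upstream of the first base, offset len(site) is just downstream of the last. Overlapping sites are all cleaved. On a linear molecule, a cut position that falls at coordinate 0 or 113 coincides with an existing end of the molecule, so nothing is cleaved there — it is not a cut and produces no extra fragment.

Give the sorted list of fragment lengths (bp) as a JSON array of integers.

Per-enzyme occurrences:
  FykI (CCCAAATG, off=4): starts [10] → cuts [14]
  DwuVI (TTCCT, off=2): starts [26, 38, 59] → cuts [28, 40, 61]
  RvuX (CCGGTT, off=2): starts [72] → cuts [74]
  MvoIII (TCAAGCCC, off=5): no sites
  EstI (TTTCG, off=0): starts [2, 43, 63, 78, 89] → cuts [2, 43, 63, 78, 89]

Pooled cuts: [2, 14, 28, 40, 43, 61, 63, 74, 78, 89]

Fragment lengths:
  [0,2): 2 bp
  [2,14): 12 bp
  [14,28): 14 bp
  [28,40): 12 bp
  [40,43): 3 bp
  [43,61): 18 bp
  [61,63): 2 bp
  [63,74): 11 bp
  [74,78): 4 bp
  [78,89): 11 bp
  [89,113): 24 bp

[2,2,3,4,11,11,12,12,14,18,24]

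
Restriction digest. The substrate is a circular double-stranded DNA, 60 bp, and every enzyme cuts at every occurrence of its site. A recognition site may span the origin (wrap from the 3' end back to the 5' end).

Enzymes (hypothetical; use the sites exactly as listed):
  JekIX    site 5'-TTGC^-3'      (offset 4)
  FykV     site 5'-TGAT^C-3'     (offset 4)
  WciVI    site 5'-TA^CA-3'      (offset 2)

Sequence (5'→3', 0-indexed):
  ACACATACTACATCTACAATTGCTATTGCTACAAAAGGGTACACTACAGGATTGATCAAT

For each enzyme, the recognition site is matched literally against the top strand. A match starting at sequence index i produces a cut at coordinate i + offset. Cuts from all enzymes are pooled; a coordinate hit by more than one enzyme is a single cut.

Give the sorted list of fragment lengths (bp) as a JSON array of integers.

Scan for sites:
  JekIX TTGC/4: at [19, 25] ⇒ [23, 29]
  FykV TGATC/4: at [52] ⇒ [56]
  WciVI TACA/2: at [8, 14, 29, 39, 44, 59] ⇒ [1, 10, 16, 31, 41, 46]

All cut coordinates (distinct, sorted): [1, 10, 16, 23, 29, 31, 41, 46, 56]

Fragment lengths:
  1→10: 9 bp
  10→16: 6 bp
  16→23: 7 bp
  23→29: 6 bp
  29→31: 2 bp
  31→41: 10 bp
  41→46: 5 bp
  46→56: 10 bp
  56→1 (wrap): 60-56+1 = 5 bp

[2,5,5,6,6,7,9,10,10]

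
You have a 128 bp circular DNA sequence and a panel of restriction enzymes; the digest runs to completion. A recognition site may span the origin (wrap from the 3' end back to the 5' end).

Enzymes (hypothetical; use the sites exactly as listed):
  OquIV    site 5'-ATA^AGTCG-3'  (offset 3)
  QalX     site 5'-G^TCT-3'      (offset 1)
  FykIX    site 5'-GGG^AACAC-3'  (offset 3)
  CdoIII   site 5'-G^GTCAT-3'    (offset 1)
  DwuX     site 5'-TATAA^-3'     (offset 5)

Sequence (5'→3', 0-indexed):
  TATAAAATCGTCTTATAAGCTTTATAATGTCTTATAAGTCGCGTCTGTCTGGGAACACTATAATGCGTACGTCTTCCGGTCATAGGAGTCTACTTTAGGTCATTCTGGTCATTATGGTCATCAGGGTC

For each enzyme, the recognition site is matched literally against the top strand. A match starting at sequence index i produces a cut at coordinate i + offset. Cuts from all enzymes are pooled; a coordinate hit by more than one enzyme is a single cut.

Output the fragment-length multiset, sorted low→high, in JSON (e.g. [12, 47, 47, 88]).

Per-enzyme occurrences:
  OquIV ATAAGTCG/3: at [33] ⇒ [36]
  QalX GTCT/1: at [9, 28, 42, 46, 70, 87, 125] ⇒ [10, 29, 43, 47, 71, 88, 126]
  FykIX GGGAACAC/3: at [50] ⇒ [53]
  CdoIII GGTCAT/1: at [77, 97, 106, 115] ⇒ [78, 98, 107, 116]
  DwuX TATAA/5: at [0, 13, 22, 32, 58] ⇒ [5, 18, 27, 37, 63]

Pooled cuts: [5, 10, 18, 27, 29, 36, 37, 43, 47, 53, 63, 71, 78, 88, 98, 107, 116, 126]

Fragments:
  5→10: 5 bp
  10→18: 8 bp
  18→27: 9 bp
  27→29: 2 bp
  29→36: 7 bp
  36→37: 1 bp
  37→43: 6 bp
  43→47: 4 bp
  47→53: 6 bp
  53→63: 10 bp
  63→71: 8 bp
  71→78: 7 bp
  78→88: 10 bp
  88→98: 10 bp
  98→107: 9 bp
  107→116: 9 bp
  116→126: 10 bp
  126→5 (wrap): 128-126+5 = 7 bp

[1,2,4,5,6,6,7,7,7,8,8,9,9,9,10,10,10,10]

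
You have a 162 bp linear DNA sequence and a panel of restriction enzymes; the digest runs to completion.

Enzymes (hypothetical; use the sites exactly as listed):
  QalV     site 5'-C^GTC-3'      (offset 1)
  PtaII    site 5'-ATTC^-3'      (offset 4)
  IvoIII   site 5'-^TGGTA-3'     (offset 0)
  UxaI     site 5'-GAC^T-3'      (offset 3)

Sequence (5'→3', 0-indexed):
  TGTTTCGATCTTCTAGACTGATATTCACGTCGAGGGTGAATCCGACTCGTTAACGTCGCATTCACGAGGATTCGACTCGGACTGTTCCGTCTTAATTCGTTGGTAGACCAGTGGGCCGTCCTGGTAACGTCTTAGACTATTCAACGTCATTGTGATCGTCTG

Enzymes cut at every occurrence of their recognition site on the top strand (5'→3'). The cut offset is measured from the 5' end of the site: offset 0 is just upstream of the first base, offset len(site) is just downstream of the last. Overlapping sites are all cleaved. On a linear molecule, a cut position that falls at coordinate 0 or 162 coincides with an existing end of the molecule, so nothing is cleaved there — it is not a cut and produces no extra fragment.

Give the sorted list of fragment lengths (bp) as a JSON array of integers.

[2,2,3,3,4,5,5,6,6,7,8,8,9,9,10,10,12,17,18,18]

Scan for sites:
  QalV CGTC/1: at [27, 53, 87, 116, 127, 144, 156] ⇒ [28, 54, 88, 117, 128, 145, 157]
  PtaII ATTC/4: at [22, 59, 69, 94, 138] ⇒ [26, 63, 73, 98, 142]
  IvoIII TGGTA/0: at [100, 121] ⇒ [100, 121]
  UxaI GACT/3: at [15, 43, 73, 79, 134] ⇒ [18, 46, 76, 82, 137]

All cut coordinates (distinct, sorted): [18, 26, 28, 46, 54, 63, 73, 76, 82, 88, 98, 100, 117, 121, 128, 137, 142, 145, 157]

Fragment lengths:
  [0,18): 18 bp
  [18,26): 8 bp
  [26,28): 2 bp
  [28,46): 18 bp
  [46,54): 8 bp
  [54,63): 9 bp
  [63,73): 10 bp
  [73,76): 3 bp
  [76,82): 6 bp
  [82,88): 6 bp
  [88,98): 10 bp
  [98,100): 2 bp
  [100,117): 17 bp
  [117,121): 4 bp
  [121,128): 7 bp
  [128,137): 9 bp
  [137,142): 5 bp
  [142,145): 3 bp
  [145,157): 12 bp
  [157,162): 5 bp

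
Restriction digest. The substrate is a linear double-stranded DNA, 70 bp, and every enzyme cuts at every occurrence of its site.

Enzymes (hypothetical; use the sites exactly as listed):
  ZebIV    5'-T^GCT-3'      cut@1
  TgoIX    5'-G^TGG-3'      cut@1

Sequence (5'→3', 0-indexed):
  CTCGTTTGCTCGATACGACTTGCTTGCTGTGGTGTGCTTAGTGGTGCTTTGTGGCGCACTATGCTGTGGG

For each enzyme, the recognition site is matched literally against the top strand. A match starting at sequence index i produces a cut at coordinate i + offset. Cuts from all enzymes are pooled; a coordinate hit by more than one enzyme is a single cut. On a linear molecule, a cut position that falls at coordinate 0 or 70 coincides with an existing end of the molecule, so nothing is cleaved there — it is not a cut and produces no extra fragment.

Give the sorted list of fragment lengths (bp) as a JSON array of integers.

[4,4,4,4,4,6,6,6,7,11,14]

Scan for sites:
  ZebIV TGCT/1: at [6, 20, 24, 34, 44, 61] ⇒ [7, 21, 25, 35, 45, 62]
  TgoIX GTGG/1: at [28, 40, 50, 65] ⇒ [29, 41, 51, 66]

Pooled cuts: [7, 21, 25, 29, 35, 41, 45, 51, 62, 66]

Fragment lengths:
  [0,7): 7 bp
  [7,21): 14 bp
  [21,25): 4 bp
  [25,29): 4 bp
  [29,35): 6 bp
  [35,41): 6 bp
  [41,45): 4 bp
  [45,51): 6 bp
  [51,62): 11 bp
  [62,66): 4 bp
  [66,70): 4 bp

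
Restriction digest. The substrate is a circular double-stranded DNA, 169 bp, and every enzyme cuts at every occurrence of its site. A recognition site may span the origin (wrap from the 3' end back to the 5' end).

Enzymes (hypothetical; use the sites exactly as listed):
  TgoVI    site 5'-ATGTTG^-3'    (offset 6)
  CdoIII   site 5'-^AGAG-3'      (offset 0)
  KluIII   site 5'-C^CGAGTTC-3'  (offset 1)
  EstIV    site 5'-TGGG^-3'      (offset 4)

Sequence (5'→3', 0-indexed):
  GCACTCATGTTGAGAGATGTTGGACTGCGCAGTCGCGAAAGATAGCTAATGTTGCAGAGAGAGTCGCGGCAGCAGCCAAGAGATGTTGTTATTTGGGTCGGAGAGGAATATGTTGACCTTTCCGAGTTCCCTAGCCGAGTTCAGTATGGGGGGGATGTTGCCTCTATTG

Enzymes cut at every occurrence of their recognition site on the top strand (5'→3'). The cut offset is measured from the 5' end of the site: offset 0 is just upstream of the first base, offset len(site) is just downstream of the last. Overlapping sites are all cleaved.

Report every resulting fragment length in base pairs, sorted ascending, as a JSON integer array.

Site scan:
  TgoVI (ATGTTG, off=6): starts [6, 16, 48, 82, 109, 154] → cuts [12, 22, 54, 88, 115, 160]
  CdoIII (AGAG, off=0): starts [12, 55, 57, 59, 78, 101] → cuts [12, 55, 57, 59, 78, 101]
  KluIII (CCGAGTTC, off=1): starts [121, 134] → cuts [122, 135]
  EstIV (TGGG, off=4): starts [93, 146] → cuts [97, 150]

Pooled cuts: [12, 22, 54, 55, 57, 59, 78, 88, 97, 101, 115, 122, 135, 150, 160]

Fragments:
  12→22: 10 bp
  22→54: 32 bp
  54→55: 1 bp
  55→57: 2 bp
  57→59: 2 bp
  59→78: 19 bp
  78→88: 10 bp
  88→97: 9 bp
  97→101: 4 bp
  101→115: 14 bp
  115→122: 7 bp
  122→135: 13 bp
  135→150: 15 bp
  150→160: 10 bp
  160→12 (wrap): 169-160+12 = 21 bp

[1,2,2,4,7,9,10,10,10,13,14,15,19,21,32]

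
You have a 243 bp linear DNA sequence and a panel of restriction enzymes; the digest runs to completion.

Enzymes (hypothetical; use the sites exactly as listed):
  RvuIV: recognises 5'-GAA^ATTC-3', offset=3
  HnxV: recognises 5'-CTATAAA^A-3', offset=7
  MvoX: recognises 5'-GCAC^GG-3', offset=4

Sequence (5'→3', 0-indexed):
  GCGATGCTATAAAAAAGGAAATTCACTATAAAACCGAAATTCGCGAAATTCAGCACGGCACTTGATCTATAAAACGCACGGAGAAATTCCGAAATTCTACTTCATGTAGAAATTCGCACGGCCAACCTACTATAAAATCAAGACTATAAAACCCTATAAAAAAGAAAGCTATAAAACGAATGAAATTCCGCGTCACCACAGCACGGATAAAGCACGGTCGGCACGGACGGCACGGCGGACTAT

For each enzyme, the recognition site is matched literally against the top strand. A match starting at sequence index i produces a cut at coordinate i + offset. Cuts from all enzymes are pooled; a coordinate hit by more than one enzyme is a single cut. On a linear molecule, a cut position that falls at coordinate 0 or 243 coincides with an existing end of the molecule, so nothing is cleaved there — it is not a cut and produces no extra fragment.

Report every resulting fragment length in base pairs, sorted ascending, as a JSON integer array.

[6,6,6,7,8,8,9,9,9,9,9,10,10,11,12,13,14,15,17,17,18,20]

Site scan:
  RvuIV GAAATTC/3: at [17, 35, 44, 82, 90, 108, 181] ⇒ [20, 38, 47, 85, 93, 111, 184]
  HnxV CTATAAAA/7: at [6, 25, 66, 129, 143, 153, 168] ⇒ [13, 32, 73, 136, 150, 160, 175]
  MvoX GCACGG/4: at [52, 75, 115, 200, 211, 220, 229] ⇒ [56, 79, 119, 204, 215, 224, 233]

All cut coordinates (distinct, sorted): [13, 20, 32, 38, 47, 56, 73, 79, 85, 93, 111, 119, 136, 150, 160, 175, 184, 204, 215, 224, 233]

Fragment lengths:
  [0,13): 13 bp
  [13,20): 7 bp
  [20,32): 12 bp
  [32,38): 6 bp
  [38,47): 9 bp
  [47,56): 9 bp
  [56,73): 17 bp
  [73,79): 6 bp
  [79,85): 6 bp
  [85,93): 8 bp
  [93,111): 18 bp
  [111,119): 8 bp
  [119,136): 17 bp
  [136,150): 14 bp
  [150,160): 10 bp
  [160,175): 15 bp
  [175,184): 9 bp
  [184,204): 20 bp
  [204,215): 11 bp
  [215,224): 9 bp
  [224,233): 9 bp
  [233,243): 10 bp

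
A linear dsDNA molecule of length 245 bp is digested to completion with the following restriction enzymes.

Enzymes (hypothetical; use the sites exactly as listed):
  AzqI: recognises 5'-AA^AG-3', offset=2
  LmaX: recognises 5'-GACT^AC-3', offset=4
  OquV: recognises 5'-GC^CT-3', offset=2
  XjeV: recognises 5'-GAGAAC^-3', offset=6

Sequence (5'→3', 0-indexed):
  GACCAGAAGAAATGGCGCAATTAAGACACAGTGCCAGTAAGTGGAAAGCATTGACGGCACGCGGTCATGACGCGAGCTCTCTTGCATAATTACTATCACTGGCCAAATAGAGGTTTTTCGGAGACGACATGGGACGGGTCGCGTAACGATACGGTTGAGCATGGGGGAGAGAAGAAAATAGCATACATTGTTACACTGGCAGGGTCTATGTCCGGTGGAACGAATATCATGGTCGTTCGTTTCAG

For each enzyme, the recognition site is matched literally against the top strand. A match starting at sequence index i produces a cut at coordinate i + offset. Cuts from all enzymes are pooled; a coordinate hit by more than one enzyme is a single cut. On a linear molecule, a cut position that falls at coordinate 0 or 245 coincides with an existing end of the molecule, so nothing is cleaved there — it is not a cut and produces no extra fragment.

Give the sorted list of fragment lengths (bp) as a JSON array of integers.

Per-enzyme occurrences:
  AzqI AAAG/2: at [44] ⇒ [46]
  LmaX (GACTAC, off=4): no sites
  OquV (GCCT, off=2): no sites
  XjeV (GAGAAC, off=6): no sites

All cut coordinates (distinct, sorted): [46]

Fragment lengths:
  [0,46): 46 bp
  [46,245): 199 bp

[46,199]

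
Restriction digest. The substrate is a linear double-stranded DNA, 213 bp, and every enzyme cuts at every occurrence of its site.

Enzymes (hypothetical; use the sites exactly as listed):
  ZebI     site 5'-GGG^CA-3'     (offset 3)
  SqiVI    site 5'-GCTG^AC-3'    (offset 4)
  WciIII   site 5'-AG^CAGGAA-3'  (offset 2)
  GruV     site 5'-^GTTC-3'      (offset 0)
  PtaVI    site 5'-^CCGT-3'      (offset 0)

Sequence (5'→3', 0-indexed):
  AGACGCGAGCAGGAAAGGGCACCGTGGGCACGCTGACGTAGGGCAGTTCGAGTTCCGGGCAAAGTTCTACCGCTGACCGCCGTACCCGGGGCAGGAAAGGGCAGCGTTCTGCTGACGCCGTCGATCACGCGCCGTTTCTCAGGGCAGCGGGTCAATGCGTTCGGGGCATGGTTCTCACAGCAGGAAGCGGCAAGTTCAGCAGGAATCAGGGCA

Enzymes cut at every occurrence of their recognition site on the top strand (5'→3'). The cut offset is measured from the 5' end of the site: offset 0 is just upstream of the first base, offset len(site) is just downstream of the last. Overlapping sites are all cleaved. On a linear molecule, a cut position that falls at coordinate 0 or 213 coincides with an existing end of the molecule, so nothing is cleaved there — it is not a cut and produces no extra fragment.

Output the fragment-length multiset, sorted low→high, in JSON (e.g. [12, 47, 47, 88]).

Scan for sites:
  ZebI (GGGCA, off=3): starts [16, 25, 40, 56, 88, 98, 141, 163, 208] → cuts [19, 28, 43, 59, 91, 101, 144, 166, 211]
  SqiVI (GCTGAC, off=4): starts [31, 71, 110] → cuts [35, 75, 114]
  WciIII (AGCAGGAA, off=2): starts [7, 178, 197] → cuts [9, 180, 199]
  GruV (GTTC, off=0): starts [45, 51, 63, 105, 158, 170, 193] → cuts [45, 51, 63, 105, 158, 170, 193]
  PtaVI (CCGT, off=0): starts [21, 79, 117, 131] → cuts [21, 79, 117, 131]

All cut coordinates (distinct, sorted): [9, 19, 21, 28, 35, 43, 45, 51, 59, 63, 75, 79, 91, 101, 105, 114, 117, 131, 144, 158, 166, 170, 180, 193, 199, 211]

Fragment lengths:
  [0,9): 9 bp
  [9,19): 10 bp
  [19,21): 2 bp
  [21,28): 7 bp
  [28,35): 7 bp
  [35,43): 8 bp
  [43,45): 2 bp
  [45,51): 6 bp
  [51,59): 8 bp
  [59,63): 4 bp
  [63,75): 12 bp
  [75,79): 4 bp
  [79,91): 12 bp
  [91,101): 10 bp
  [101,105): 4 bp
  [105,114): 9 bp
  [114,117): 3 bp
  [117,131): 14 bp
  [131,144): 13 bp
  [144,158): 14 bp
  [158,166): 8 bp
  [166,170): 4 bp
  [170,180): 10 bp
  [180,193): 13 bp
  [193,199): 6 bp
  [199,211): 12 bp
  [211,213): 2 bp

[2,2,2,3,4,4,4,4,6,6,7,7,8,8,8,9,9,10,10,10,12,12,12,13,13,14,14]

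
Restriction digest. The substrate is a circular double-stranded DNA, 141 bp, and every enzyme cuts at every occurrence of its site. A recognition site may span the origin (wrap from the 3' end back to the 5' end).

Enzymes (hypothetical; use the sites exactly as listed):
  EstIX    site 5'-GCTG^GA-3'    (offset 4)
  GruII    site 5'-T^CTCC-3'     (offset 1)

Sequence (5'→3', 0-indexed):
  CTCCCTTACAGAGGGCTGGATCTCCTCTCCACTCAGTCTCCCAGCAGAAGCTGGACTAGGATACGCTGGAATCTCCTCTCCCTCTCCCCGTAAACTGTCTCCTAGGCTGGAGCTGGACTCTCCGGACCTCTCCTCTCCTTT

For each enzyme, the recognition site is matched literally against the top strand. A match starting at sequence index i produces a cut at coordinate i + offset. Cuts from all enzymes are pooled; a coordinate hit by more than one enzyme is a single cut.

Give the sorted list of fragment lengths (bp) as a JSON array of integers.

[3,4,4,5,5,5,6,6,7,10,11,11,15,15,16,18]

Per-enzyme occurrences:
  EstIX GCTGGA/4: at [14, 49, 64, 105, 111] ⇒ [18, 53, 68, 109, 115]
  GruII TCTCC/1: at [20, 25, 36, 71, 76, 82, 97, 118, 128, 133, 140] ⇒ [0, 21, 26, 37, 72, 77, 83, 98, 119, 129, 134]

Pooled cuts: [0, 18, 21, 26, 37, 53, 68, 72, 77, 83, 98, 109, 115, 119, 129, 134]

Fragments:
  0→18: 18 bp
  18→21: 3 bp
  21→26: 5 bp
  26→37: 11 bp
  37→53: 16 bp
  53→68: 15 bp
  68→72: 4 bp
  72→77: 5 bp
  77→83: 6 bp
  83→98: 15 bp
  98→109: 11 bp
  109→115: 6 bp
  115→119: 4 bp
  119→129: 10 bp
  129→134: 5 bp
  134→0 (wrap): 141-134+0 = 7 bp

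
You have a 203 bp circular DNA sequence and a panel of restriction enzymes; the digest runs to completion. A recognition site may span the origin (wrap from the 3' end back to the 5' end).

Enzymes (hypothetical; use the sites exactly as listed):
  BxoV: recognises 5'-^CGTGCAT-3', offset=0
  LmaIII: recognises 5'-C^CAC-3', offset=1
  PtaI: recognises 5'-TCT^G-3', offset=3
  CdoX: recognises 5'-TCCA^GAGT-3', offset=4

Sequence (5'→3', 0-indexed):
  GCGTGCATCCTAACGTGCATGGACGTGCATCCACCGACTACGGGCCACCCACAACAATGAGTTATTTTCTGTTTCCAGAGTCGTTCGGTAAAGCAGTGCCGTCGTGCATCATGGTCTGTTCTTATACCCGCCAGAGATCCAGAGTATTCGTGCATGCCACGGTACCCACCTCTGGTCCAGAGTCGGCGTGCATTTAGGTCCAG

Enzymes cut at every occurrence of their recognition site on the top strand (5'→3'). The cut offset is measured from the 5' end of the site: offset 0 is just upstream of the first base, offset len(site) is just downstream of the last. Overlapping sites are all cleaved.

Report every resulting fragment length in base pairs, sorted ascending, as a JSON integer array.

Scan for sites:
  BxoV (CGTGCAT, off=0): starts [1, 13, 23, 102, 148, 186] → cuts [1, 13, 23, 102, 148, 186]
  LmaIII (CCAC, off=1): starts [30, 44, 48, 156, 165] → cuts [31, 45, 49, 157, 166]
  PtaI (TCTG, off=3): starts [67, 114, 170] → cuts [70, 117, 173]
  CdoX (TCCAGAGT, off=4): starts [73, 137, 175] → cuts [77, 141, 179]

All cut coordinates (distinct, sorted): [1, 13, 23, 31, 45, 49, 70, 77, 102, 117, 141, 148, 157, 166, 173, 179, 186]

Fragment lengths:
  1→13: 12 bp
  13→23: 10 bp
  23→31: 8 bp
  31→45: 14 bp
  45→49: 4 bp
  49→70: 21 bp
  70→77: 7 bp
  77→102: 25 bp
  102→117: 15 bp
  117→141: 24 bp
  141→148: 7 bp
  148→157: 9 bp
  157→166: 9 bp
  166→173: 7 bp
  173→179: 6 bp
  179→186: 7 bp
  186→1 (wrap): 203-186+1 = 18 bp

[4,6,7,7,7,7,8,9,9,10,12,14,15,18,21,24,25]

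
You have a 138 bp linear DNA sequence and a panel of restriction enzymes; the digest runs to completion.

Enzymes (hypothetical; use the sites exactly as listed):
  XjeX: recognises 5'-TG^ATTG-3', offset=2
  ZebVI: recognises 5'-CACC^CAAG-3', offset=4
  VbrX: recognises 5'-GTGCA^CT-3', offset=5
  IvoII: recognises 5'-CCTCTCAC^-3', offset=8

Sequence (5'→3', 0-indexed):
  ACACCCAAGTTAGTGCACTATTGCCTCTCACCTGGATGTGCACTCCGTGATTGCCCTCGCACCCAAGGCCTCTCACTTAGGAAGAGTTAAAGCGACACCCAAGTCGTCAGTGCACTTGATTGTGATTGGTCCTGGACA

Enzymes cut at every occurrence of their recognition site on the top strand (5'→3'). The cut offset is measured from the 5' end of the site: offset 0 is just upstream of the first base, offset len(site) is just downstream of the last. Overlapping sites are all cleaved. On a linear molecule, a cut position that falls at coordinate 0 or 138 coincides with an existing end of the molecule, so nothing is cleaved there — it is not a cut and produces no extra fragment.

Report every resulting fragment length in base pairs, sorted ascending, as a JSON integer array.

Scan for sites:
  XjeX TGATTG/2: at [47, 116, 122] ⇒ [49, 118, 124]
  ZebVI CACCCAAG/4: at [1, 59, 95] ⇒ [5, 63, 99]
  VbrX GTGCACT/5: at [12, 37, 109] ⇒ [17, 42, 114]
  IvoII CCTCTCAC/8: at [23, 68] ⇒ [31, 76]

Pooled cuts: [5, 17, 31, 42, 49, 63, 76, 99, 114, 118, 124]

Fragments:
  [0,5): 5 bp
  [5,17): 12 bp
  [17,31): 14 bp
  [31,42): 11 bp
  [42,49): 7 bp
  [49,63): 14 bp
  [63,76): 13 bp
  [76,99): 23 bp
  [99,114): 15 bp
  [114,118): 4 bp
  [118,124): 6 bp
  [124,138): 14 bp

[4,5,6,7,11,12,13,14,14,14,15,23]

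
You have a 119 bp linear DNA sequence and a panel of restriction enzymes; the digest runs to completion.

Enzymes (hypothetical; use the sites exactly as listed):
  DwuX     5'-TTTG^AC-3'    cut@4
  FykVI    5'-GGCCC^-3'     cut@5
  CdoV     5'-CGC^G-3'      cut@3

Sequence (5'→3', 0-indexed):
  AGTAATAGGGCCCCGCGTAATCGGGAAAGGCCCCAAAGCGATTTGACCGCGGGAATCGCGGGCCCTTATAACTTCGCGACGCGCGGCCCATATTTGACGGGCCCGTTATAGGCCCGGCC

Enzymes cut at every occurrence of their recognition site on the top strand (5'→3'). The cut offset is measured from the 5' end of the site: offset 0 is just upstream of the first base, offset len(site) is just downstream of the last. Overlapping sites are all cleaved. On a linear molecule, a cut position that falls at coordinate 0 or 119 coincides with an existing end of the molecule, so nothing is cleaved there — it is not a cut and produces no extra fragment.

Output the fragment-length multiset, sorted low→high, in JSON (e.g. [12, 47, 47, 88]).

[2,3,4,5,5,5,6,7,8,9,11,12,12,13,17]

Site scan:
  DwuX (TTTGAC, off=4): starts [41, 92] → cuts [45, 96]
  FykVI (GGCCC, off=5): starts [8, 28, 60, 84, 99, 110] → cuts [13, 33, 65, 89, 104, 115]
  CdoV (CGCG, off=3): starts [13, 47, 56, 74, 79, 81] → cuts [16, 50, 59, 77, 82, 84]

Pooled cuts: [13, 16, 33, 45, 50, 59, 65, 77, 82, 84, 89, 96, 104, 115]

Fragment lengths:
  [0,13): 13 bp
  [13,16): 3 bp
  [16,33): 17 bp
  [33,45): 12 bp
  [45,50): 5 bp
  [50,59): 9 bp
  [59,65): 6 bp
  [65,77): 12 bp
  [77,82): 5 bp
  [82,84): 2 bp
  [84,89): 5 bp
  [89,96): 7 bp
  [96,104): 8 bp
  [104,115): 11 bp
  [115,119): 4 bp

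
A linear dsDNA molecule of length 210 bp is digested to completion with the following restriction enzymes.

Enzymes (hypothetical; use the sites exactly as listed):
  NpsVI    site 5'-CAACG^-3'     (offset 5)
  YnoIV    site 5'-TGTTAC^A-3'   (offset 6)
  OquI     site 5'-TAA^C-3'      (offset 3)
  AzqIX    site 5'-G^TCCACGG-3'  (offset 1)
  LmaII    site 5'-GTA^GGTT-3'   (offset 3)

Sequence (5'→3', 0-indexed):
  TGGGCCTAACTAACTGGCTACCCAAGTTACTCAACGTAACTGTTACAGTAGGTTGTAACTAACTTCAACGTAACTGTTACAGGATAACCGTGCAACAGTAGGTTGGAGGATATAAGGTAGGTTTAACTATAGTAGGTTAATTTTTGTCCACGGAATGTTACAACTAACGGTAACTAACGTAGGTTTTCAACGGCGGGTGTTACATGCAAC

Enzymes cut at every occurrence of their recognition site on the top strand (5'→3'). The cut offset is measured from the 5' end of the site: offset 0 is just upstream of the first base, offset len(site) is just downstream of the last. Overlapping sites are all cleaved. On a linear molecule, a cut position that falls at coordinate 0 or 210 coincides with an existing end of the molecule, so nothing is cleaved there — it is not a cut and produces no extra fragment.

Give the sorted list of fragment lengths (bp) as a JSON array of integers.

[3,3,4,4,4,4,4,6,6,7,7,7,7,7,8,8,8,9,11,11,12,13,15,19,23]

Site scan:
  NpsVI (CAACG, off=5): starts [31, 65, 187] → cuts [36, 70, 192]
  YnoIV (TGTTACA, off=6): starts [40, 74, 155, 197] → cuts [46, 80, 161, 203]
  OquI (TAAC, off=3): starts [6, 10, 36, 55, 59, 70, 84, 123, 164, 170, 174] → cuts [9, 13, 39, 58, 62, 73, 87, 126, 167, 173, 177]
  AzqIX (GTCCACGG, off=1): starts [145] → cuts [146]
  LmaII (GTAGGTT, off=3): starts [47, 97, 116, 131, 178] → cuts [50, 100, 119, 134, 181]

All cut coordinates (distinct, sorted): [9, 13, 36, 39, 46, 50, 58, 62, 70, 73, 80, 87, 100, 119, 126, 134, 146, 161, 167, 173, 177, 181, 192, 203]

Fragment lengths:
  [0,9): 9 bp
  [9,13): 4 bp
  [13,36): 23 bp
  [36,39): 3 bp
  [39,46): 7 bp
  [46,50): 4 bp
  [50,58): 8 bp
  [58,62): 4 bp
  [62,70): 8 bp
  [70,73): 3 bp
  [73,80): 7 bp
  [80,87): 7 bp
  [87,100): 13 bp
  [100,119): 19 bp
  [119,126): 7 bp
  [126,134): 8 bp
  [134,146): 12 bp
  [146,161): 15 bp
  [161,167): 6 bp
  [167,173): 6 bp
  [173,177): 4 bp
  [177,181): 4 bp
  [181,192): 11 bp
  [192,203): 11 bp
  [203,210): 7 bp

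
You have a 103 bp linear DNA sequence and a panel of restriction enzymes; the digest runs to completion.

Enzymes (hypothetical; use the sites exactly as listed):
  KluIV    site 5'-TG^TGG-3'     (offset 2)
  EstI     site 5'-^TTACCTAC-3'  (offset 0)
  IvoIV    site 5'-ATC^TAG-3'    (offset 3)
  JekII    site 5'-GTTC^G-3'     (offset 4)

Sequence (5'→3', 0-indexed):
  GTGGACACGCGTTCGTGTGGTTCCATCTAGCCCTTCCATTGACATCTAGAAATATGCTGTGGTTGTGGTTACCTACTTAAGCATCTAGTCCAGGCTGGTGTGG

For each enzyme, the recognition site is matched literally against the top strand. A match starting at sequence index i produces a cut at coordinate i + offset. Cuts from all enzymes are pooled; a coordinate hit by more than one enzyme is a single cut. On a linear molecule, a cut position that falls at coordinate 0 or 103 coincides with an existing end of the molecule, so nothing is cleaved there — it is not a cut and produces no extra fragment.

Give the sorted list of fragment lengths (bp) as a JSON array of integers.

[3,3,3,6,10,13,14,15,17,19]

Scan for sites:
  KluIV TGTGG/2: at [15, 57, 63, 98] ⇒ [17, 59, 65, 100]
  EstI TTACCTAC/0: at [68] ⇒ [68]
  IvoIV ATCTAG/3: at [24, 43, 82] ⇒ [27, 46, 85]
  JekII GTTCG/4: at [10] ⇒ [14]

All cut coordinates (distinct, sorted): [14, 17, 27, 46, 59, 65, 68, 85, 100]

Fragments:
  [0,14): 14 bp
  [14,17): 3 bp
  [17,27): 10 bp
  [27,46): 19 bp
  [46,59): 13 bp
  [59,65): 6 bp
  [65,68): 3 bp
  [68,85): 17 bp
  [85,100): 15 bp
  [100,103): 3 bp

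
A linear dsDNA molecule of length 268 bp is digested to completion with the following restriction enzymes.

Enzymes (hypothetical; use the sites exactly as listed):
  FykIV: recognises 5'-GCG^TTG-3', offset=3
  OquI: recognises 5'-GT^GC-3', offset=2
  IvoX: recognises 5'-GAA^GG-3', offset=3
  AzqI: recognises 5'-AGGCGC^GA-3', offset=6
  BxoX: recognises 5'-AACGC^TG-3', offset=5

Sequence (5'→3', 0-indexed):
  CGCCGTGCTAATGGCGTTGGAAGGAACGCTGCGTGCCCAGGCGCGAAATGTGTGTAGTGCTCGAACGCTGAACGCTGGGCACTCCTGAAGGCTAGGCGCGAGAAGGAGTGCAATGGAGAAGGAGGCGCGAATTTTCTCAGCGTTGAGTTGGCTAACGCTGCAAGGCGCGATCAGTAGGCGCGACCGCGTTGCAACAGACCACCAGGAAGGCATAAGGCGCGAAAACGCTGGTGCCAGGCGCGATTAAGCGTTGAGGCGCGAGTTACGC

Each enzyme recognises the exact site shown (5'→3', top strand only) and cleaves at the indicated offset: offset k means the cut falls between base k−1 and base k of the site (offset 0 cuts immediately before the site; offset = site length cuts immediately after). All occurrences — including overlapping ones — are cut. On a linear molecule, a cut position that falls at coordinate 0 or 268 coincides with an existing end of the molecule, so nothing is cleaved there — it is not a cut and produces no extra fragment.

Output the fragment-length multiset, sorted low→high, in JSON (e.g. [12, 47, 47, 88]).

Site scan:
  FykIV GCGTTG/3: at [13, 139, 185, 247] ⇒ [16, 142, 188, 250]
  OquI GTGC/2: at [4, 32, 56, 107, 230] ⇒ [6, 34, 58, 109, 232]
  IvoX GAAGG/3: at [19, 86, 101, 117, 205] ⇒ [22, 89, 104, 120, 208]
  AzqI AGGCGCGA/6: at [38, 93, 122, 162, 175, 214, 235, 253] ⇒ [44, 99, 128, 168, 181, 220, 241, 259]
  BxoX AACGCTG/5: at [24, 63, 70, 153, 223] ⇒ [29, 68, 75, 158, 228]

Pooled cuts: [6, 16, 22, 29, 34, 44, 58, 68, 75, 89, 99, 104, 109, 120, 128, 142, 158, 168, 181, 188, 208, 220, 228, 232, 241, 250, 259]

Fragment lengths:
  [0,6): 6 bp
  [6,16): 10 bp
  [16,22): 6 bp
  [22,29): 7 bp
  [29,34): 5 bp
  [34,44): 10 bp
  [44,58): 14 bp
  [58,68): 10 bp
  [68,75): 7 bp
  [75,89): 14 bp
  [89,99): 10 bp
  [99,104): 5 bp
  [104,109): 5 bp
  [109,120): 11 bp
  [120,128): 8 bp
  [128,142): 14 bp
  [142,158): 16 bp
  [158,168): 10 bp
  [168,181): 13 bp
  [181,188): 7 bp
  [188,208): 20 bp
  [208,220): 12 bp
  [220,228): 8 bp
  [228,232): 4 bp
  [232,241): 9 bp
  [241,250): 9 bp
  [250,259): 9 bp
  [259,268): 9 bp

[4,5,5,5,6,6,7,7,7,8,8,9,9,9,9,10,10,10,10,10,11,12,13,14,14,14,16,20]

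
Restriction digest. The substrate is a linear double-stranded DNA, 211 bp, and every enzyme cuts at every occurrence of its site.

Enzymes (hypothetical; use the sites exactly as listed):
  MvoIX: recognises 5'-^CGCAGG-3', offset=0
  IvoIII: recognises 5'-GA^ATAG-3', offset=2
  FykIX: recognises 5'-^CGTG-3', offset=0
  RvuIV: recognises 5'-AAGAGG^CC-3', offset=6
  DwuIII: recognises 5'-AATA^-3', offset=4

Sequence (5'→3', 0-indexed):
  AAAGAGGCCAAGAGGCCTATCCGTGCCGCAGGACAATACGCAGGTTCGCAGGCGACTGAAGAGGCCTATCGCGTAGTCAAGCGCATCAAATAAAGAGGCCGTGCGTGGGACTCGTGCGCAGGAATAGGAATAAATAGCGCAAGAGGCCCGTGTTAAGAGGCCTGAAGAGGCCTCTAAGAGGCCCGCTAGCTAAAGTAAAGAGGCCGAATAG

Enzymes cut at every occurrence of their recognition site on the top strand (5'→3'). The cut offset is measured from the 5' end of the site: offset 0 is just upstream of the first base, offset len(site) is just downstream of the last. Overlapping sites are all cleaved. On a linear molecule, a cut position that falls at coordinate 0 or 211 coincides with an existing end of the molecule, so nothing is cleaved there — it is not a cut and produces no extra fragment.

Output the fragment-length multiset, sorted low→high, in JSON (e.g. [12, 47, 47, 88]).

[1,1,2,3,3,4,4,4,4,5,6,6,6,7,7,8,8,9,10,10,11,12,12,18,22,28]

Site scan:
  MvoIX (CGCAGG, off=0): starts [26, 38, 46, 116] → cuts [26, 38, 46, 116]
  IvoIII (GAATAG, off=2): starts [121, 205] → cuts [123, 207]
  FykIX (CGTG, off=0): starts [21, 99, 103, 112, 148] → cuts [21, 99, 103, 112, 148]
  RvuIV (AAGAGGCC, off=6): starts [1, 9, 58, 92, 140, 154, 164, 175, 197] → cuts [7, 15, 64, 98, 146, 160, 170, 181, 203]
  DwuIII (AATA, off=4): starts [34, 88, 122, 128, 132, 206] → cuts [38, 92, 126, 132, 136, 210]

Pooled cuts: [7, 15, 21, 26, 38, 46, 64, 92, 98, 99, 103, 112, 116, 123, 126, 132, 136, 146, 148, 160, 170, 181, 203, 207, 210]

Fragment lengths:
  [0,7): 7 bp
  [7,15): 8 bp
  [15,21): 6 bp
  [21,26): 5 bp
  [26,38): 12 bp
  [38,46): 8 bp
  [46,64): 18 bp
  [64,92): 28 bp
  [92,98): 6 bp
  [98,99): 1 bp
  [99,103): 4 bp
  [103,112): 9 bp
  [112,116): 4 bp
  [116,123): 7 bp
  [123,126): 3 bp
  [126,132): 6 bp
  [132,136): 4 bp
  [136,146): 10 bp
  [146,148): 2 bp
  [148,160): 12 bp
  [160,170): 10 bp
  [170,181): 11 bp
  [181,203): 22 bp
  [203,207): 4 bp
  [207,210): 3 bp
  [210,211): 1 bp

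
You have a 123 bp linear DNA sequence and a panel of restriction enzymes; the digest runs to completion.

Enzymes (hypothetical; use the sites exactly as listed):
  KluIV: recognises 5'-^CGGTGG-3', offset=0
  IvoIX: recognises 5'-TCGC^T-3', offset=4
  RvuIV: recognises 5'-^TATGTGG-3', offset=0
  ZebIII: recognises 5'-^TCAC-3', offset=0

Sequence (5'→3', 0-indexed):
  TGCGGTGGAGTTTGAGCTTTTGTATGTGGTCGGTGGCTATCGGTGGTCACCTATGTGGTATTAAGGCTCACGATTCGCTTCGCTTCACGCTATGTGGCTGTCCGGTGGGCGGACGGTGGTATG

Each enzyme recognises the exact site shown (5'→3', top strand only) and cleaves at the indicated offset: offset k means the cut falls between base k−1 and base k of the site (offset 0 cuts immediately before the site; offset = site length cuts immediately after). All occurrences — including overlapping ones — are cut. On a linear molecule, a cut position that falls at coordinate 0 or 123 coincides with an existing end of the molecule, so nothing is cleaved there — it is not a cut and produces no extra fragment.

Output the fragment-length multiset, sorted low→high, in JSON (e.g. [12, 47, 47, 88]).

Scan for sites:
  KluIV (CGGTGG, off=0): starts [2, 30, 40, 102, 113] → cuts [2, 30, 40, 102, 113]
  IvoIX (TCGCT, off=4): starts [74, 79] → cuts [78, 83]
  RvuIV (TATGTGG, off=0): starts [22, 51, 90] → cuts [22, 51, 90]
  ZebIII (TCAC, off=0): starts [46, 67, 84] → cuts [46, 67, 84]

Pooled cuts: [2, 22, 30, 40, 46, 51, 67, 78, 83, 84, 90, 102, 113]

Fragment lengths:
  [0,2): 2 bp
  [2,22): 20 bp
  [22,30): 8 bp
  [30,40): 10 bp
  [40,46): 6 bp
  [46,51): 5 bp
  [51,67): 16 bp
  [67,78): 11 bp
  [78,83): 5 bp
  [83,84): 1 bp
  [84,90): 6 bp
  [90,102): 12 bp
  [102,113): 11 bp
  [113,123): 10 bp

[1,2,5,5,6,6,8,10,10,11,11,12,16,20]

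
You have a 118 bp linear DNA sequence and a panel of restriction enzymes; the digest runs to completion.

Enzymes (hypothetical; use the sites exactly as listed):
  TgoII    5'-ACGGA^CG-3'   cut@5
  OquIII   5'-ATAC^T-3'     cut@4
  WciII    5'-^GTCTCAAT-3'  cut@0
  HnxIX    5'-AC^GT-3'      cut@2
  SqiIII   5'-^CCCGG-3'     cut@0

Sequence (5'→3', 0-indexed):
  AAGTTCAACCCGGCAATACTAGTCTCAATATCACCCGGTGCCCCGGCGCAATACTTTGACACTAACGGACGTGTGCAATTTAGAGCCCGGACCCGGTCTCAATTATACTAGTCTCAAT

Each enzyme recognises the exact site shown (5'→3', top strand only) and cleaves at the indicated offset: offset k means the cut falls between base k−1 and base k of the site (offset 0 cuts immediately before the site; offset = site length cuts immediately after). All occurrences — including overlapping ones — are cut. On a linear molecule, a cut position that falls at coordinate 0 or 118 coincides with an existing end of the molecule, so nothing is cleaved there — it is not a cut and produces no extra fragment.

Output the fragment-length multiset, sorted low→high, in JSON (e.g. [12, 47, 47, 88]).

[1,2,2,4,6,8,8,8,11,12,13,13,15,15]

Scan for sites:
  TgoII ACGGACG/5: at [64] ⇒ [69]
  OquIII ATACT/4: at [15, 50, 104] ⇒ [19, 54, 108]
  WciII GTCTCAAT/0: at [21, 95, 110] ⇒ [21, 95, 110]
  HnxIX ACGT/2: at [68] ⇒ [70]
  SqiIII CCCGG/0: at [8, 33, 41, 85, 91] ⇒ [8, 33, 41, 85, 91]

Pooled cuts: [8, 19, 21, 33, 41, 54, 69, 70, 85, 91, 95, 108, 110]

Fragments:
  [0,8): 8 bp
  [8,19): 11 bp
  [19,21): 2 bp
  [21,33): 12 bp
  [33,41): 8 bp
  [41,54): 13 bp
  [54,69): 15 bp
  [69,70): 1 bp
  [70,85): 15 bp
  [85,91): 6 bp
  [91,95): 4 bp
  [95,108): 13 bp
  [108,110): 2 bp
  [110,118): 8 bp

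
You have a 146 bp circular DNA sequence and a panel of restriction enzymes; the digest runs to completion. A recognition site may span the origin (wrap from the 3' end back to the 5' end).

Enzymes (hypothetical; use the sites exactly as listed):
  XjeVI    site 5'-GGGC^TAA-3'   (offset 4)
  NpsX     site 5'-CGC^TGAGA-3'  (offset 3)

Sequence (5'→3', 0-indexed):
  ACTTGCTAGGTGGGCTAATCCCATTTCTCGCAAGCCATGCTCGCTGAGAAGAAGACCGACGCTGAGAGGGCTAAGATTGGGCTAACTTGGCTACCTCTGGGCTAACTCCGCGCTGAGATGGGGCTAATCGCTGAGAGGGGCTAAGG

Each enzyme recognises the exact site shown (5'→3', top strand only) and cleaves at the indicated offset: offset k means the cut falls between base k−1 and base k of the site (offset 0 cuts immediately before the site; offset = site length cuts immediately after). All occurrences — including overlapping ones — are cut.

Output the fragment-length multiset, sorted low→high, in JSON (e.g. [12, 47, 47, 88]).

Scan for sites:
  XjeVI GGGCTAA/4: at [11, 67, 78, 98, 120, 137] ⇒ [15, 71, 82, 102, 124, 141]
  NpsX CGCTGAGA/3: at [41, 59, 110, 128] ⇒ [44, 62, 113, 131]

Pooled cuts: [15, 44, 62, 71, 82, 102, 113, 124, 131, 141]

Fragment lengths:
  15→44: 29 bp
  44→62: 18 bp
  62→71: 9 bp
  71→82: 11 bp
  82→102: 20 bp
  102→113: 11 bp
  113→124: 11 bp
  124→131: 7 bp
  131→141: 10 bp
  141→15 (wrap): 146-141+15 = 20 bp

[7,9,10,11,11,11,18,20,20,29]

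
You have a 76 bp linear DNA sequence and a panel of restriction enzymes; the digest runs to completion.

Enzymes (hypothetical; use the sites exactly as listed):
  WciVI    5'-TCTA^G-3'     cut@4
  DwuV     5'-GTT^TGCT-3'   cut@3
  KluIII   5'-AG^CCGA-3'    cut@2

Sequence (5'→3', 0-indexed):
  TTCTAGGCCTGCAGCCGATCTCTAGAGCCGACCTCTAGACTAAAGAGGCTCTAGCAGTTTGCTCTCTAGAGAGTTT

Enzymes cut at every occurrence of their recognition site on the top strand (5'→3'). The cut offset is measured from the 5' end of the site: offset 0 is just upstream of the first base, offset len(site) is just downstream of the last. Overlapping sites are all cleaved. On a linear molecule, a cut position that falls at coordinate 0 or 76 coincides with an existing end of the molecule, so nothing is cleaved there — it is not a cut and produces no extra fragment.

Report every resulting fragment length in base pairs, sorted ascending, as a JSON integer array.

[3,5,6,8,9,9,10,10,16]

Per-enzyme occurrences:
  WciVI (TCTAG, off=4): starts [1, 20, 33, 49, 64] → cuts [5, 24, 37, 53, 68]
  DwuV (GTTTGCT, off=3): starts [56] → cuts [59]
  KluIII (AGCCGA, off=2): starts [12, 25] → cuts [14, 27]

Pooled cuts: [5, 14, 24, 27, 37, 53, 59, 68]

Fragments:
  [0,5): 5 bp
  [5,14): 9 bp
  [14,24): 10 bp
  [24,27): 3 bp
  [27,37): 10 bp
  [37,53): 16 bp
  [53,59): 6 bp
  [59,68): 9 bp
  [68,76): 8 bp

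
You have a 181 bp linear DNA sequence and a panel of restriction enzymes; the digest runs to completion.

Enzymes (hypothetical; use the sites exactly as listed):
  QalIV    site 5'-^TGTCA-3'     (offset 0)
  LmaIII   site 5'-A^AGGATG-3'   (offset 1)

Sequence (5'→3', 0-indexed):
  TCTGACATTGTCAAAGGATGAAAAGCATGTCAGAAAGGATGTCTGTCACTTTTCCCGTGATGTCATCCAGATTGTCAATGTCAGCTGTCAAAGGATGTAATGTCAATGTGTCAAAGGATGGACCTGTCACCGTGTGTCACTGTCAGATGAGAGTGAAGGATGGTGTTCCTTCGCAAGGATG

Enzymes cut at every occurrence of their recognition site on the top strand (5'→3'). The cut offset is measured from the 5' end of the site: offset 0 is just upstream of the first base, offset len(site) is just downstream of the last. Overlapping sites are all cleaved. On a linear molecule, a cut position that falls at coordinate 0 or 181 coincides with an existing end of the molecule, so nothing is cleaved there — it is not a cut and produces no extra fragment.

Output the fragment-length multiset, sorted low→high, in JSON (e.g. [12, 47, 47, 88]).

Site scan:
  QalIV TGTCA/0: at [8, 27, 43, 60, 72, 78, 85, 100, 108, 124, 134, 140] ⇒ [8, 27, 43, 60, 72, 78, 85, 100, 108, 124, 134, 140]
  LmaIII AAGGATG/1: at [13, 34, 90, 113, 155, 174] ⇒ [14, 35, 91, 114, 156, 175]

All cut coordinates (distinct, sorted): [8, 14, 27, 35, 43, 60, 72, 78, 85, 91, 100, 108, 114, 124, 134, 140, 156, 175]

Fragments:
  [0,8): 8 bp
  [8,14): 6 bp
  [14,27): 13 bp
  [27,35): 8 bp
  [35,43): 8 bp
  [43,60): 17 bp
  [60,72): 12 bp
  [72,78): 6 bp
  [78,85): 7 bp
  [85,91): 6 bp
  [91,100): 9 bp
  [100,108): 8 bp
  [108,114): 6 bp
  [114,124): 10 bp
  [124,134): 10 bp
  [134,140): 6 bp
  [140,156): 16 bp
  [156,175): 19 bp
  [175,181): 6 bp

[6,6,6,6,6,6,7,8,8,8,8,9,10,10,12,13,16,17,19]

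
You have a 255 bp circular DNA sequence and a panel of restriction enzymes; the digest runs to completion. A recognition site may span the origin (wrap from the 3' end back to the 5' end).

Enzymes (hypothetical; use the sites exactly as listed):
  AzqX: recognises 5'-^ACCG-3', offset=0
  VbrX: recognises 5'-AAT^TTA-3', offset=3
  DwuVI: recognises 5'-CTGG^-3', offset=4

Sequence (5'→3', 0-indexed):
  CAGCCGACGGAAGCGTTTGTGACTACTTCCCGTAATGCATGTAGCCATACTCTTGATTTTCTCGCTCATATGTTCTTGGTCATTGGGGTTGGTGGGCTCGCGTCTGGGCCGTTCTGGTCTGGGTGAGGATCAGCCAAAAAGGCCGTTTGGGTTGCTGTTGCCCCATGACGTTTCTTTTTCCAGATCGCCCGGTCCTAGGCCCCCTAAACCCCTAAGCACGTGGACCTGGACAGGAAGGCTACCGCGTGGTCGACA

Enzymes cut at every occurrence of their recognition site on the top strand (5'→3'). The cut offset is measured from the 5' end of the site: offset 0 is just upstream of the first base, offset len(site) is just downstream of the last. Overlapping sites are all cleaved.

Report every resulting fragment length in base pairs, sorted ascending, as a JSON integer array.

[5,10,11,107,122]

Per-enzyme occurrences:
  AzqX (ACCG, off=0): starts [240] → cuts [240]
  VbrX (AATTTA, off=3): no sites
  DwuVI (CTGG, off=4): starts [103, 113, 118, 225] → cuts [107, 117, 122, 229]

Pooled cuts: [107, 117, 122, 229, 240]

Fragments:
  107→117: 10 bp
  117→122: 5 bp
  122→229: 107 bp
  229→240: 11 bp
  240→107 (wrap): 255-240+107 = 122 bp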